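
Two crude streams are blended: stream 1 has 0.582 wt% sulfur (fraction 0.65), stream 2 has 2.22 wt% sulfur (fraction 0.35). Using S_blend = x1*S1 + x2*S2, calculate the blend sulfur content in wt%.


Linear sulfur blending: S_blend = x1*S1 + x2*S2
Contribution 1: 0.65 * 0.582 = 0.3783 wt%
Contribution 2: 0.35 * 2.22 = 0.777 wt%
S_blend = 0.3783 + 0.777 = 1.1553

1.1553 wt%


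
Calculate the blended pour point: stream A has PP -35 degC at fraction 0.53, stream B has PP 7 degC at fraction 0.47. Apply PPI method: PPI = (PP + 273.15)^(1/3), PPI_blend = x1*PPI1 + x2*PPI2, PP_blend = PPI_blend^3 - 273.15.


PPI_1 = (-35 + 273.15)^(1/3) = 6.198456
PPI_2 = (7 + 273.15)^(1/3) = 6.543301
PPI_blend = 0.53 * 6.198456 + 0.47 * 6.543301 = 6.360533
PP_blend = 6.360533^3 - 273.15 = 257.3241 - 273.15 = -15.83

-15.83 degC


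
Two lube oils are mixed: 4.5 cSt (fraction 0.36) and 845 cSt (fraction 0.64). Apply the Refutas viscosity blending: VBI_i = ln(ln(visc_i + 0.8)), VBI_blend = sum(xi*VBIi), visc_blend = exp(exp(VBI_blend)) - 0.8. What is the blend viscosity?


Refutas method: VBN_i = 14.534*ln(ln(visc_i + 0.8)) + 10.975, blended linearly by mass fraction; since VBN is linear in VBI_i = ln(ln(visc_i + 0.8)) and the fractions sum to 1, blend VBI directly: visc = exp(exp(VBI_blend)) - 0.8
VBI_1 = ln(ln(4.5 + 0.8)) = 0.51145
VBI_2 = ln(ln(845 + 0.8)) = 1.9081
VBI_blend = 0.36 * 0.51145 + 0.64 * 1.9081 = 1.40531
visc_blend = exp(exp(1.40531)) - 0.8 = 58.16

58.16 cSt


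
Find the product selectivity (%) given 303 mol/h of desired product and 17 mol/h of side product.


Selectivity = desired / (desired + undesired) * 100
Total products = 303 + 17 = 320 mol/h
S = 303 / 320 * 100
= 0.9469 * 100
= 94.69 %

94.69 %


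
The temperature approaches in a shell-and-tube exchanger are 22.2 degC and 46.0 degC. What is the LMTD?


LMTD = (dT1 - dT2) / ln(dT1/dT2)
= (22.2 - 46.0) / ln(22.2 / 46.0) = -23.8 / -0.728549 = 32.67

32.67 degC


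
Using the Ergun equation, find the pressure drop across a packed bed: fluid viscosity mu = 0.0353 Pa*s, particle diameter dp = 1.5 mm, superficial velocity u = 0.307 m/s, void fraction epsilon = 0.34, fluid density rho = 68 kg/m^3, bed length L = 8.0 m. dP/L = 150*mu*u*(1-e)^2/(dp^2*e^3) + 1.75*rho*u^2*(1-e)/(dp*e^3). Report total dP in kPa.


dp = 1.5 mm = 0.0015 m
Viscous term = 150*0.0353*0.307*(1-0.34)^2 / (0.0015^2*0.34^3) = 8007060
Inertial term = 1.75*68*0.307^2*(1-0.34) / (0.0015*0.34^3) = 125557
dP/L = 8007060 + 125557 = 8132620 Pa/m
dP = 8132620 * 8.0 / 1000 = 65060 kPa

65060 kPa


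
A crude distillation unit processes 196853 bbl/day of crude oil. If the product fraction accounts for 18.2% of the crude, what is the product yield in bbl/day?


Crude throughput = 196853 bbl/day
Fraction yield = 18.2%
yield = throughput * fraction / 100
yield = 196853 * 18.2 / 100 = 35827.246

35827.246 bbl/day


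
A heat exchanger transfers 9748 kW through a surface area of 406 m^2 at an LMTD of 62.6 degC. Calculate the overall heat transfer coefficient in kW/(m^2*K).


From Q = U*A*LMTD, U = Q / (A * LMTD)
U = 9748 / (406 * 62.6) = 9748 / 25415.6 = 0.3835

0.3835 kW/(m^2*K)


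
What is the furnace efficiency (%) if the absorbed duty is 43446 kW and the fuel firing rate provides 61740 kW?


Furnace efficiency = Q_absorbed / Q_fuel * 100
= 43446 / 61740 * 100 = 70.37

70.37 %


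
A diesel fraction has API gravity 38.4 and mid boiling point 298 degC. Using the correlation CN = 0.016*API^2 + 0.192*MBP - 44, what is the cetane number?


CN = 0.016 * 38.4^2 + 0.192 * 298 - 44
CN = 23.59296 + 57.216 - 44 = 36.80896

36.80896


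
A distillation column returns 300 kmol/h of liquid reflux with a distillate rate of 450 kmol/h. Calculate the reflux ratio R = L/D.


Reflux ratio definition: R = L / D (liquid returned / distillate withdrawn)
L = 300 kmol/h, D = 450 kmol/h
R = 300 / 450 = 0.6667

0.6667


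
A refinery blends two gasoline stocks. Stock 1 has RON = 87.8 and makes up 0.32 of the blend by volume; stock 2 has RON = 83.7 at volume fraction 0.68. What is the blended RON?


Linear blending: RON_blend = sum(vi * RONi)
Contribution 1: 0.32 * 87.8 = 28.096
Contribution 2: 0.68 * 83.7 = 56.916
RON_blend = 28.096 + 56.916 = 85.012

85.012


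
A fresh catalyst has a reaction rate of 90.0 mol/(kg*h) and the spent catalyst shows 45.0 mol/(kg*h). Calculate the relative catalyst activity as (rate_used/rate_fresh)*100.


Activity (%) = (rate_used / rate_fresh) * 100
rate_used = 45.0, rate_fresh = 90.0
= (45.0 / 90.0) * 100
= 0.5000 * 100 = 50.00

50.00 %


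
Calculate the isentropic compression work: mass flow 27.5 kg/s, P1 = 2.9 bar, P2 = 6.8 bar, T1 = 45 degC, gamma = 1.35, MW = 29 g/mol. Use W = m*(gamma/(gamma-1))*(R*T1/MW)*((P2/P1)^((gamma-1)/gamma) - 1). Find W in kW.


Isentropic work: W = m*(gamma/(gamma-1))*(R*T1/MW)*((P2/P1)^((gamma-1)/gamma) - 1)
T1 = 45 + 273.15 = 318.15 K
Pressure ratio = 6.8 / 2.9 = 2.34483
Exponent = (1.35 - 1)/1.35 = 0.259259
(P2/P1)^exp - 1 = 2.34483^0.259259 - 1 = 0.247253
W = 27.5 * 1.35 / 0.35 * 8.314 * 318.15 / 29 * 0.247253 = 2392

2392 kW


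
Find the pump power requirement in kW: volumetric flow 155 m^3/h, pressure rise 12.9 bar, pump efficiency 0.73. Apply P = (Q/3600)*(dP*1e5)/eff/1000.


Q = 155 / 3600 = 0.0430556 m^3/s
P = 0.0430556 * (12.9 * 1e5) / 0.73 / 1000 = 76.08

76.08 kW


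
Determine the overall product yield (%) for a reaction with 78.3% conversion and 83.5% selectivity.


Overall yield = conversion (%) * selectivity (%) / 100
Conversion = 78.3%, Selectivity = 83.5%
Y = 78.3 * 83.5 / 100
= 65.3805 %

65.3805 %


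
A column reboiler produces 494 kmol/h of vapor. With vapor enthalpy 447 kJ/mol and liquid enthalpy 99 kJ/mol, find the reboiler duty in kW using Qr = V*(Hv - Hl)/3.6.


Qr = 494 * (447 - 99) / 3.6 = 494 * 348 / 3.6 = 47750

47750 kW


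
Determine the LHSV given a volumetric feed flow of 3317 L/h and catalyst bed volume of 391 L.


LHSV = volumetric feed rate / catalyst volume
= 3317 L/h / 391 L
= 8.483 h^-1

8.483 h^-1


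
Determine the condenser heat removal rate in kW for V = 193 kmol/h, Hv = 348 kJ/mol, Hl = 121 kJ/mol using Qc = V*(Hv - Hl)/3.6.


Qc = 193 * (348 - 121) / 3.6 = 193 * 227 / 3.6 = 12170

12170 kW


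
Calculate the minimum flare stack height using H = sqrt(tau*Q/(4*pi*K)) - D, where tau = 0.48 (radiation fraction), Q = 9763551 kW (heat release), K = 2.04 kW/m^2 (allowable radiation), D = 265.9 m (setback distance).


tau*Q/(4*pi*K) = 0.48 * 9763551 / (4 * pi * 2.04) = 182814
sqrt(182814) = 427.568
H = 427.568 - 265.9 = 161.7

161.7 m


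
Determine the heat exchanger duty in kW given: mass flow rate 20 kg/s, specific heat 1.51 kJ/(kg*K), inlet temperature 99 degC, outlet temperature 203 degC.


Q = m_dot * cp * delta_T
delta_T = 203 - 99 = 104 K
Q = 20 * 1.51 * 104
= 30.2 * 104
= 3140.8 kW

3140.8 kW


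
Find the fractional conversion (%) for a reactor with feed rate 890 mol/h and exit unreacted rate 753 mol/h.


X = (F_in - F_out) / F_in * 100
Moles reacted = 890 - 753 = 137
X = 137 / 890 * 100
= 0.1539 * 100
= 15.39 %

15.39 %


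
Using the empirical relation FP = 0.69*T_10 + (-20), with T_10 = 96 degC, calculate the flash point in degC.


FP = 0.69 * 96 + (-20) = 46.24

46.24 degC


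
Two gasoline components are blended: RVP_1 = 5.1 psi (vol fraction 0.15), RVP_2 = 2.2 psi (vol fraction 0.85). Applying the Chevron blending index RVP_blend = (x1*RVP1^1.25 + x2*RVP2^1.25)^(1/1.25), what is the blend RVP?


Chevron index: RVP_blend = (sum xi*RVPi^1.25)^(1/1.25)
RVP^1.25 terms: 0.15 * 5.1^1.25 + 0.85 * 2.2^1.25 = 3.42706
RVP_blend = 3.42706^(1/1.25) = 2.679

2.679 psi


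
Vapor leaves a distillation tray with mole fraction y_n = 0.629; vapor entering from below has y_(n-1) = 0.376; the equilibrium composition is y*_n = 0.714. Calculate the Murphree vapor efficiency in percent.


Murphree vapor efficiency: EMV = (y_n - y_(n-1)) / (y*_n - y_(n-1)) * 100
EMV = (0.629 - 0.376) / (0.714 - 0.376) * 100 = 0.253 / 0.338 * 100 = 74.85

74.85 %


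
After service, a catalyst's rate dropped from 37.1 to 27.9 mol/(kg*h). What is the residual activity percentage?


Activity (%) = (rate_used / rate_fresh) * 100
rate_used = 27.9, rate_fresh = 37.1
= (27.9 / 37.1) * 100
= 0.7520 * 100 = 75.20

75.20 %


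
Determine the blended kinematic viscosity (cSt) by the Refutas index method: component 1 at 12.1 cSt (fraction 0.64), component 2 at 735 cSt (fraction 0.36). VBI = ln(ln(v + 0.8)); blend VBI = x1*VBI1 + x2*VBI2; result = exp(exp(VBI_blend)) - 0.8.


Refutas method: VBN_i = 14.534*ln(ln(visc_i + 0.8)) + 10.975, blended linearly by mass fraction; since VBN is linear in VBI_i = ln(ln(visc_i + 0.8)) and the fractions sum to 1, blend VBI directly: visc = exp(exp(VBI_blend)) - 0.8
VBI_1 = ln(ln(12.1 + 0.8)) = 0.938924
VBI_2 = ln(ln(735 + 0.8)) = 1.88721
VBI_blend = 0.64 * 0.938924 + 0.36 * 1.88721 = 1.28031
visc_blend = exp(exp(1.28031)) - 0.8 = 35.72

35.72 cSt


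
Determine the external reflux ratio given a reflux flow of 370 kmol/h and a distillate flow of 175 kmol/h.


Reflux ratio definition: R = L / D (liquid returned / distillate withdrawn)
L = 370 kmol/h, D = 175 kmol/h
R = 370 / 175 = 2.114

2.114


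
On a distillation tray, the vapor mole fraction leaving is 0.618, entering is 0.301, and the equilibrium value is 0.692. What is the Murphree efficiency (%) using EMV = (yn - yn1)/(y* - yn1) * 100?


Murphree vapor efficiency: EMV = (y_n - y_(n-1)) / (y*_n - y_(n-1)) * 100
EMV = (0.618 - 0.301) / (0.692 - 0.301) * 100 = 0.317 / 0.391 * 100 = 81.07

81.07 %


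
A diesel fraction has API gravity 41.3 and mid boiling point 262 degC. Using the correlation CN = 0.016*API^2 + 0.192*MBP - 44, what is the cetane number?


CN = 0.016 * 41.3^2 + 0.192 * 262 - 44
CN = 27.29104 + 50.304 - 44 = 33.59504

33.59504


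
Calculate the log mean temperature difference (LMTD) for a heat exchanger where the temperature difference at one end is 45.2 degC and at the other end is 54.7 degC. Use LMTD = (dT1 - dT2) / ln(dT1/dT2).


LMTD = (dT1 - dT2) / ln(dT1/dT2)
= (45.2 - 54.7) / ln(45.2 / 54.7) = -9.5 / -0.190767 = 49.80

49.80 degC


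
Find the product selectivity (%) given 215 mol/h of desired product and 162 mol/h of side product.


Selectivity = desired / (desired + undesired) * 100
Total products = 215 + 162 = 377 mol/h
S = 215 / 377 * 100
= 0.5703 * 100
= 57.03 %

57.03 %


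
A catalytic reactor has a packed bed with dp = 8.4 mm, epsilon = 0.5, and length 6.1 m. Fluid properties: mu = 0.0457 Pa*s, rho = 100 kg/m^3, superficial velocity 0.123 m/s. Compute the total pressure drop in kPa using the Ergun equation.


dp = 8.4 mm = 0.0084 m
Viscous term = 150*0.0457*0.123*(1-0.5)^2 / (0.0084^2*0.5^3) = 23899.2
Inertial term = 1.75*100*0.123^2*(1-0.5) / (0.0084*0.5^3) = 1260.75
dP/L = 23899.2 + 1260.75 = 25160 Pa/m
dP = 25160 * 6.1 / 1000 = 153.5 kPa

153.5 kPa


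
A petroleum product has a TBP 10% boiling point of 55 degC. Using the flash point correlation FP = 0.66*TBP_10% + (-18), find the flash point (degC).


FP = 0.66 * 55 + (-18) = 18.3

18.3 degC


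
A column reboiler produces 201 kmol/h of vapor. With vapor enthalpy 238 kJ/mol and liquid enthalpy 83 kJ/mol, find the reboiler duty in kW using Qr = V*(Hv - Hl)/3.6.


Qr = 201 * (238 - 83) / 3.6 = 201 * 155 / 3.6 = 8654

8654 kW


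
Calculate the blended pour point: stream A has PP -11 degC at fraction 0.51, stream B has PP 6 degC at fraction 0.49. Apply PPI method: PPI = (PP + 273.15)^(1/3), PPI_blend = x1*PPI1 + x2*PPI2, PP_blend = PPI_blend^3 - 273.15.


PPI_1 = (-11 + 273.15)^(1/3) = 6.400049
PPI_2 = (6 + 273.15)^(1/3) = 6.535506
PPI_blend = 0.51 * 6.400049 + 0.49 * 6.535506 = 6.466423
PP_blend = 6.466423^3 - 273.15 = 270.3911 - 273.15 = -2.76

-2.76 degC


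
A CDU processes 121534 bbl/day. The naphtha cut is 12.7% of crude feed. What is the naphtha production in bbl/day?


Crude throughput = 121534 bbl/day
Fraction yield = 12.7%
yield = throughput * fraction / 100
yield = 121534 * 12.7 / 100 = 15434.818

15434.818 bbl/day


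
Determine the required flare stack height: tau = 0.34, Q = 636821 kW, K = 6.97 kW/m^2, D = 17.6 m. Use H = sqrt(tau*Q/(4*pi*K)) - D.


tau*Q/(4*pi*K) = 0.34 * 636821 / (4 * pi * 6.97) = 2472.03
sqrt(2472.03) = 49.7195
H = 49.7195 - 17.6 = 32.12

32.12 m


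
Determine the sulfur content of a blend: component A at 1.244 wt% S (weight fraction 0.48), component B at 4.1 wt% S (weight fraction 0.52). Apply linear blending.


Linear sulfur blending: S_blend = x1*S1 + x2*S2
Contribution 1: 0.48 * 1.244 = 0.59712 wt%
Contribution 2: 0.52 * 4.1 = 2.132 wt%
S_blend = 0.59712 + 2.132 = 2.72912

2.72912 wt%


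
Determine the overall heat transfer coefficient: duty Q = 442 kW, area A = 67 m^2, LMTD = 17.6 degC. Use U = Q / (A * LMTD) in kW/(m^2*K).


From Q = U*A*LMTD, U = Q / (A * LMTD)
U = 442 / (67 * 17.6) = 442 / 1179.2 = 0.3748

0.3748 kW/(m^2*K)


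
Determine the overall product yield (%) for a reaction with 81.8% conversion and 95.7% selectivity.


Overall yield = conversion (%) * selectivity (%) / 100
Conversion = 81.8%, Selectivity = 95.7%
Y = 81.8 * 95.7 / 100
= 78.2826 %

78.2826 %


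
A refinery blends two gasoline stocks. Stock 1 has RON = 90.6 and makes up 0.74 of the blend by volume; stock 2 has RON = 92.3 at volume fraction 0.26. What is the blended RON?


Linear blending: RON_blend = sum(vi * RONi)
Contribution 1: 0.74 * 90.6 = 67.044
Contribution 2: 0.26 * 92.3 = 23.998
RON_blend = 67.044 + 23.998 = 91.042

91.042


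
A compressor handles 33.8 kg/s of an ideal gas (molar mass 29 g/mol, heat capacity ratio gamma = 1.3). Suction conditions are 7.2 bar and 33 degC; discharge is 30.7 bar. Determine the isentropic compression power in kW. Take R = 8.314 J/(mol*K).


Isentropic work: W = m*(gamma/(gamma-1))*(R*T1/MW)*((P2/P1)^((gamma-1)/gamma) - 1)
T1 = 33 + 273.15 = 306.15 K
Pressure ratio = 30.7 / 7.2 = 4.26389
Exponent = (1.3 - 1)/1.3 = 0.230769
(P2/P1)^exp - 1 = 4.26389^0.230769 - 1 = 0.397461
W = 33.8 * 1.3 / 0.3 * 8.314 * 306.15 / 29 * 0.397461 = 5110

5110 kW


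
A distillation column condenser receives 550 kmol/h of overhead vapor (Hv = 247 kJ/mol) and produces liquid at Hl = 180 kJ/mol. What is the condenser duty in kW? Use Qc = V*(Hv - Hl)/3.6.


Qc = 550 * (247 - 180) / 3.6 = 550 * 67 / 3.6 = 10240

10240 kW


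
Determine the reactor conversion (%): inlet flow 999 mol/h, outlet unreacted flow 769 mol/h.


X = (F_in - F_out) / F_in * 100
Moles reacted = 999 - 769 = 230
X = 230 / 999 * 100
= 0.2302 * 100
= 23.02 %

23.02 %


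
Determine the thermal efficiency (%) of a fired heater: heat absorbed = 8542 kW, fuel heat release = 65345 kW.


Furnace efficiency = Q_absorbed / Q_fuel * 100
= 8542 / 65345 * 100 = 13.07

13.07 %


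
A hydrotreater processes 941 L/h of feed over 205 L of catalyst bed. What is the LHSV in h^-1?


LHSV = volumetric feed rate / catalyst volume
= 941 L/h / 205 L
= 4.590 h^-1

4.590 h^-1


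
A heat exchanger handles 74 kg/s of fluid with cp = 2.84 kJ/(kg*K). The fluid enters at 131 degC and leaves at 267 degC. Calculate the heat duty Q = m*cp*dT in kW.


Q = m_dot * cp * delta_T
delta_T = 267 - 131 = 136 K
Q = 74 * 2.84 * 136
= 210.16 * 136
= 28581.76 kW

28581.76 kW


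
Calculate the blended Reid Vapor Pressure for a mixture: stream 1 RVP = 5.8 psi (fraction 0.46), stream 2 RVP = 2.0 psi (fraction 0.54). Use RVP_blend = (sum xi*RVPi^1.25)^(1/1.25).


Chevron index: RVP_blend = (sum xi*RVPi^1.25)^(1/1.25)
RVP^1.25 terms: 0.46 * 5.8^1.25 + 0.54 * 2.0^1.25 = 5.42475
RVP_blend = 5.42475^(1/1.25) = 3.868

3.868 psi


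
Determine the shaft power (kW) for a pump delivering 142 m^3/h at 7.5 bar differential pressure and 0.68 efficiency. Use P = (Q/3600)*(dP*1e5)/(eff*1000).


Q = 142 / 3600 = 0.0394444 m^3/s
P = 0.0394444 * (7.5 * 1e5) / 0.68 / 1000 = 43.50

43.50 kW


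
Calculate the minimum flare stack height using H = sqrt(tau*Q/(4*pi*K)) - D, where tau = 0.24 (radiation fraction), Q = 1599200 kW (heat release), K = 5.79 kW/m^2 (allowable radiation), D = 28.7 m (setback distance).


tau*Q/(4*pi*K) = 0.24 * 1599200 / (4 * pi * 5.79) = 5275.04
sqrt(5275.04) = 72.6295
H = 72.6295 - 28.7 = 43.93

43.93 m


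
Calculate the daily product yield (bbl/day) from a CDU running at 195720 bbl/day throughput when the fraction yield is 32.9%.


Crude throughput = 195720 bbl/day
Fraction yield = 32.9%
yield = throughput * fraction / 100
yield = 195720 * 32.9 / 100 = 64391.88

64391.88 bbl/day


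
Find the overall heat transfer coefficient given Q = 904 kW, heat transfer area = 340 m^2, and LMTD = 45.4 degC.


From Q = U*A*LMTD, U = Q / (A * LMTD)
U = 904 / (340 * 45.4) = 904 / 15436 = 0.05856

0.05856 kW/(m^2*K)


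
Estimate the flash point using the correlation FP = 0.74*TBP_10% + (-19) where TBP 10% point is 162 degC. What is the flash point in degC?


FP = 0.74 * 162 + (-19) = 100.88

100.88 degC


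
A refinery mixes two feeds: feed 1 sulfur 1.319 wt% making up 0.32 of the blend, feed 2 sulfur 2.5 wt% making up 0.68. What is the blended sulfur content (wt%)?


Linear sulfur blending: S_blend = x1*S1 + x2*S2
Contribution 1: 0.32 * 1.319 = 0.42208 wt%
Contribution 2: 0.68 * 2.5 = 1.7 wt%
S_blend = 0.42208 + 1.7 = 2.12208

2.12208 wt%


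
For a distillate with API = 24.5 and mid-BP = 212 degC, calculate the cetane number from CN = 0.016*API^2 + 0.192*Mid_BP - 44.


CN = 0.016 * 24.5^2 + 0.192 * 212 - 44
CN = 9.604 + 40.704 - 44 = 6.308

6.308


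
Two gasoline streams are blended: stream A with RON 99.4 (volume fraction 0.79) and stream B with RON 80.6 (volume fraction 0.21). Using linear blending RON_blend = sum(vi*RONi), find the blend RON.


Linear blending: RON_blend = sum(vi * RONi)
Contribution 1: 0.79 * 99.4 = 78.526
Contribution 2: 0.21 * 80.6 = 16.926
RON_blend = 78.526 + 16.926 = 95.452

95.452


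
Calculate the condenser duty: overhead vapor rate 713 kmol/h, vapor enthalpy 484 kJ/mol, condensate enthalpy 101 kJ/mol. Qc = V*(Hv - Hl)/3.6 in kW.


Qc = 713 * (484 - 101) / 3.6 = 713 * 383 / 3.6 = 75860

75860 kW


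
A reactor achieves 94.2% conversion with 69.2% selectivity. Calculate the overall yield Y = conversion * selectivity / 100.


Overall yield = conversion (%) * selectivity (%) / 100
Conversion = 94.2%, Selectivity = 69.2%
Y = 94.2 * 69.2 / 100
= 65.1864 %

65.1864 %


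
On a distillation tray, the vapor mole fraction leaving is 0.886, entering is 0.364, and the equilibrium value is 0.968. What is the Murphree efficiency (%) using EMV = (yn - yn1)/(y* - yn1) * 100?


Murphree vapor efficiency: EMV = (y_n - y_(n-1)) / (y*_n - y_(n-1)) * 100
EMV = (0.886 - 0.364) / (0.968 - 0.364) * 100 = 0.522 / 0.604 * 100 = 86.42

86.42 %


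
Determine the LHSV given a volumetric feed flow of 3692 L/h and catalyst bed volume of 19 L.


LHSV = volumetric feed rate / catalyst volume
= 3692 L/h / 19 L
= 194.3 h^-1

194.3 h^-1


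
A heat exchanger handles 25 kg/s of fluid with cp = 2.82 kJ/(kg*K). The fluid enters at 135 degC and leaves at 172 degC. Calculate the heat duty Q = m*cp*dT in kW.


Q = m_dot * cp * delta_T
delta_T = 172 - 135 = 37 K
Q = 25 * 2.82 * 37
= 70.5 * 37
= 2608.5 kW

2608.5 kW


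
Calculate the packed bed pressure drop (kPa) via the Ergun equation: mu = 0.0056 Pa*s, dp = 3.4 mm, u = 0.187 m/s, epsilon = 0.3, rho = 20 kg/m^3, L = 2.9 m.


dp = 3.4 mm = 0.0034 m
Viscous term = 150*0.0056*0.187*(1-0.3)^2 / (0.0034^2*0.3^3) = 246601
Inertial term = 1.75*20*0.187^2*(1-0.3) / (0.0034*0.3^3) = 9332.69
dP/L = 246601 + 9332.69 = 255934 Pa/m
dP = 255934 * 2.9 / 1000 = 742.2 kPa

742.2 kPa


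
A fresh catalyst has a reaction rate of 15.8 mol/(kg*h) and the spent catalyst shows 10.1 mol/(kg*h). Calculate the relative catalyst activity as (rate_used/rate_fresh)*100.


Activity (%) = (rate_used / rate_fresh) * 100
rate_used = 10.1, rate_fresh = 15.8
= (10.1 / 15.8) * 100
= 0.6392 * 100 = 63.92

63.92 %


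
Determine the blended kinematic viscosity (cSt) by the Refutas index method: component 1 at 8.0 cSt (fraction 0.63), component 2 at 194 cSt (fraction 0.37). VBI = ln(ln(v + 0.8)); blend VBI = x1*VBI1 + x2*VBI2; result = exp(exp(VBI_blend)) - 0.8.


Refutas method: VBN_i = 14.534*ln(ln(visc_i + 0.8)) + 10.975, blended linearly by mass fraction; since VBN is linear in VBI_i = ln(ln(visc_i + 0.8)) and the fractions sum to 1, blend VBI directly: visc = exp(exp(VBI_blend)) - 0.8
VBI_1 = ln(ln(8.0 + 0.8)) = 0.776915
VBI_2 = ln(ln(194 + 0.8)) = 1.6624
VBI_blend = 0.63 * 0.776915 + 0.37 * 1.6624 = 1.10454
visc_blend = exp(exp(1.10454)) - 0.8 = 19.65

19.65 cSt


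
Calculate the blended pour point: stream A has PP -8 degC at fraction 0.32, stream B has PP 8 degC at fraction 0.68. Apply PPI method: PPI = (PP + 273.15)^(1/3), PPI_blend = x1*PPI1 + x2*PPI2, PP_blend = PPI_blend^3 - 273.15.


PPI_1 = (-8 + 273.15)^(1/3) = 6.42437
PPI_2 = (8 + 273.15)^(1/3) = 6.551077
PPI_blend = 0.32 * 6.42437 + 0.68 * 6.551077 = 6.510531
PP_blend = 6.510531^3 - 273.15 = 275.962 - 273.15 = 2.81

2.81 degC


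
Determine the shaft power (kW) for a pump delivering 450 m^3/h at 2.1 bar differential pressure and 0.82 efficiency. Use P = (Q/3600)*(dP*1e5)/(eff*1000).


Q = 450 / 3600 = 0.125 m^3/s
P = 0.125 * (2.1 * 1e5) / 0.82 / 1000 = 32.01

32.01 kW


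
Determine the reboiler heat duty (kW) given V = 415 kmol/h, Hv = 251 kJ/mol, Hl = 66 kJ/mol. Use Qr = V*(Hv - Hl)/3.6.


Qr = 415 * (251 - 66) / 3.6 = 415 * 185 / 3.6 = 21330

21330 kW


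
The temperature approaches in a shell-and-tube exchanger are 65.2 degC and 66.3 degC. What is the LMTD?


LMTD = (dT1 - dT2) / ln(dT1/dT2)
= (65.2 - 66.3) / ln(65.2 / 66.3) = -1.1 / -0.0167304 = 65.75

65.75 degC


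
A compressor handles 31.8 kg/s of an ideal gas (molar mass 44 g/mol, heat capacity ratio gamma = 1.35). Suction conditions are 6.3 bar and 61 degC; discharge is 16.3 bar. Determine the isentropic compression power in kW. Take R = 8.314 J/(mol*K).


Isentropic work: W = m*(gamma/(gamma-1))*(R*T1/MW)*((P2/P1)^((gamma-1)/gamma) - 1)
T1 = 61 + 273.15 = 334.15 K
Pressure ratio = 16.3 / 6.3 = 2.5873
Exponent = (1.35 - 1)/1.35 = 0.259259
(P2/P1)^exp - 1 = 2.5873^0.259259 - 1 = 0.279482
W = 31.8 * 1.35 / 0.35 * 8.314 * 334.15 / 44 * 0.279482 = 2164

2164 kW


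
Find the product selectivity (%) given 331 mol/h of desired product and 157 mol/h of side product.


Selectivity = desired / (desired + undesired) * 100
Total products = 331 + 157 = 488 mol/h
S = 331 / 488 * 100
= 0.6783 * 100
= 67.83 %

67.83 %


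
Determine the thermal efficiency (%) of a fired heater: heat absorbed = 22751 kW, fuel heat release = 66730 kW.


Furnace efficiency = Q_absorbed / Q_fuel * 100
= 22751 / 66730 * 100 = 34.09

34.09 %


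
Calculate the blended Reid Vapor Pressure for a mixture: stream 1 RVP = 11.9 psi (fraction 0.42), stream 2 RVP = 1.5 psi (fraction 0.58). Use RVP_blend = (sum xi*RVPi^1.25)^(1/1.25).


Chevron index: RVP_blend = (sum xi*RVPi^1.25)^(1/1.25)
RVP^1.25 terms: 0.42 * 11.9^1.25 + 0.58 * 1.5^1.25 = 10.2457
RVP_blend = 10.2457^(1/1.25) = 6.433

6.433 psi


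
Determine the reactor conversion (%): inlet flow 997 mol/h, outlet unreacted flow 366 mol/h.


X = (F_in - F_out) / F_in * 100
Moles reacted = 997 - 366 = 631
X = 631 / 997 * 100
= 0.6329 * 100
= 63.29 %

63.29 %


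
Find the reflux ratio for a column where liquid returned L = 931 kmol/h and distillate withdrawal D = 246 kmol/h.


Reflux ratio definition: R = L / D (liquid returned / distillate withdrawn)
L = 931 kmol/h, D = 246 kmol/h
R = 931 / 246 = 3.785

3.785


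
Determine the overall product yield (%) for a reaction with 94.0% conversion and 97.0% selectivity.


Overall yield = conversion (%) * selectivity (%) / 100
Conversion = 94.0%, Selectivity = 97.0%
Y = 94.0 * 97.0 / 100
= 91.18 %

91.18 %


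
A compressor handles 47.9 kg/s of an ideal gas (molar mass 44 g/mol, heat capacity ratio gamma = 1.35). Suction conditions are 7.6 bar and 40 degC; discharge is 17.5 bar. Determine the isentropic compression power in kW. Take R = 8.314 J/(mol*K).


Isentropic work: W = m*(gamma/(gamma-1))*(R*T1/MW)*((P2/P1)^((gamma-1)/gamma) - 1)
T1 = 40 + 273.15 = 313.15 K
Pressure ratio = 17.5 / 7.6 = 2.30263
Exponent = (1.35 - 1)/1.35 = 0.259259
(P2/P1)^exp - 1 = 2.30263^0.259259 - 1 = 0.241395
W = 47.9 * 1.35 / 0.35 * 8.314 * 313.15 / 44 * 0.241395 = 2639

2639 kW


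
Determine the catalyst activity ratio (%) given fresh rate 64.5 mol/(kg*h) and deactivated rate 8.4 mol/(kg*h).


Activity (%) = (rate_used / rate_fresh) * 100
rate_used = 8.4, rate_fresh = 64.5
= (8.4 / 64.5) * 100
= 0.1302 * 100 = 13.02

13.02 %


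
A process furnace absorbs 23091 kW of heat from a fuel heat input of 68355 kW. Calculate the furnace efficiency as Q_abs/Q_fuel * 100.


Furnace efficiency = Q_absorbed / Q_fuel * 100
= 23091 / 68355 * 100 = 33.78

33.78 %


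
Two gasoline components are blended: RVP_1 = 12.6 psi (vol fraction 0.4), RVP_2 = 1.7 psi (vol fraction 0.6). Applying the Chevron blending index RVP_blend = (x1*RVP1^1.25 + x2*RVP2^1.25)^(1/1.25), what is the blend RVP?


Chevron index: RVP_blend = (sum xi*RVPi^1.25)^(1/1.25)
RVP^1.25 terms: 0.4 * 12.6^1.25 + 0.6 * 1.7^1.25 = 10.6603
RVP_blend = 10.6603^(1/1.25) = 6.641

6.641 psi


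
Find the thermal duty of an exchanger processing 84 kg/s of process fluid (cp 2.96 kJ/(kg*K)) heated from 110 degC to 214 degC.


Q = m_dot * cp * delta_T
delta_T = 214 - 110 = 104 K
Q = 84 * 2.96 * 104
= 248.64 * 104
= 25858.56 kW

25858.56 kW


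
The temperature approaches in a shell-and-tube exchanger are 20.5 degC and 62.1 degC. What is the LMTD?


LMTD = (dT1 - dT2) / ln(dT1/dT2)
= (20.5 - 62.1) / ln(20.5 / 62.1) = -41.6 / -1.10832 = 37.53

37.53 degC


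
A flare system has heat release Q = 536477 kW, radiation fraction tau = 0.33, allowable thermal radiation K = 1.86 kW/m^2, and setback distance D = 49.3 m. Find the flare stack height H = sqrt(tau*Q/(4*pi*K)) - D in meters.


tau*Q/(4*pi*K) = 0.33 * 536477 / (4 * pi * 1.86) = 7574.3
sqrt(7574.3) = 87.0305
H = 87.0305 - 49.3 = 37.73

37.73 m


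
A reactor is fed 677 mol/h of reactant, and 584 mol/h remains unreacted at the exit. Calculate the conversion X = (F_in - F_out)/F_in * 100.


X = (F_in - F_out) / F_in * 100
Moles reacted = 677 - 584 = 93
X = 93 / 677 * 100
= 0.1374 * 100
= 13.74 %

13.74 %


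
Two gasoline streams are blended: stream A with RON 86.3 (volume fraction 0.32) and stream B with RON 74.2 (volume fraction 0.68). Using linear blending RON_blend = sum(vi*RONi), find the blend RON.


Linear blending: RON_blend = sum(vi * RONi)
Contribution 1: 0.32 * 86.3 = 27.616
Contribution 2: 0.68 * 74.2 = 50.456
RON_blend = 27.616 + 50.456 = 78.072

78.072


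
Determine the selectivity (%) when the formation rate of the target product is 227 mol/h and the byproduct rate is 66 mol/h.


Selectivity = desired / (desired + undesired) * 100
Total products = 227 + 66 = 293 mol/h
S = 227 / 293 * 100
= 0.7747 * 100
= 77.47 %

77.47 %


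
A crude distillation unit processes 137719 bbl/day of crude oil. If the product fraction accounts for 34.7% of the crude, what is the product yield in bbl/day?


Crude throughput = 137719 bbl/day
Fraction yield = 34.7%
yield = throughput * fraction / 100
yield = 137719 * 34.7 / 100 = 47788.493

47788.493 bbl/day


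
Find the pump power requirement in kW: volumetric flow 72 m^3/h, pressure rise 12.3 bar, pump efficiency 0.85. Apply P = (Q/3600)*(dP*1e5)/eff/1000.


Q = 72 / 3600 = 0.02 m^3/s
P = 0.02 * (12.3 * 1e5) / 0.85 / 1000 = 28.94

28.94 kW


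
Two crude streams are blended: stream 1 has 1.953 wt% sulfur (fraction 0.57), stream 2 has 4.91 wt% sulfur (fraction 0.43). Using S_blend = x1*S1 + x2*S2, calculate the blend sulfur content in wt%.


Linear sulfur blending: S_blend = x1*S1 + x2*S2
Contribution 1: 0.57 * 1.953 = 1.11321 wt%
Contribution 2: 0.43 * 4.91 = 2.1113 wt%
S_blend = 1.11321 + 2.1113 = 3.22451

3.22451 wt%


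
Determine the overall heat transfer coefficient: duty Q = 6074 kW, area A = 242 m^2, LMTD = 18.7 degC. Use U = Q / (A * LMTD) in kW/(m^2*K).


From Q = U*A*LMTD, U = Q / (A * LMTD)
U = 6074 / (242 * 18.7) = 6074 / 4525.4 = 1.342

1.342 kW/(m^2*K)


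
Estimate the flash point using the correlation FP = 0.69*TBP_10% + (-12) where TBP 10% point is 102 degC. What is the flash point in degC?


FP = 0.69 * 102 + (-12) = 58.38

58.38 degC


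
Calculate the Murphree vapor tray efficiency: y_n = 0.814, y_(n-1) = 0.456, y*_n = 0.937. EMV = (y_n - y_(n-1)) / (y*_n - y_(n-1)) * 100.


Murphree vapor efficiency: EMV = (y_n - y_(n-1)) / (y*_n - y_(n-1)) * 100
EMV = (0.814 - 0.456) / (0.937 - 0.456) * 100 = 0.358 / 0.481 * 100 = 74.43

74.43 %


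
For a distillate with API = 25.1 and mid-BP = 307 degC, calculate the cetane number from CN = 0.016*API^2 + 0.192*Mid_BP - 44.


CN = 0.016 * 25.1^2 + 0.192 * 307 - 44
CN = 10.08016 + 58.944 - 44 = 25.02416

25.02416


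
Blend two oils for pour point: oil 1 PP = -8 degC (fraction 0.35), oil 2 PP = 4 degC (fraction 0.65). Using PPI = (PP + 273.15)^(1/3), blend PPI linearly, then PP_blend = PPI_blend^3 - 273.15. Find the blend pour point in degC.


PPI_1 = (-8 + 273.15)^(1/3) = 6.42437
PPI_2 = (4 + 273.15)^(1/3) = 6.51986
PPI_blend = 0.35 * 6.42437 + 0.65 * 6.51986 = 6.486439
PP_blend = 6.486439^3 - 273.15 = 272.9097 - 273.15 = -0.24

-0.24 degC


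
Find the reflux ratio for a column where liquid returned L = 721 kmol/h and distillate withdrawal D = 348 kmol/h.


Reflux ratio definition: R = L / D (liquid returned / distillate withdrawn)
L = 721 kmol/h, D = 348 kmol/h
R = 721 / 348 = 2.072

2.072


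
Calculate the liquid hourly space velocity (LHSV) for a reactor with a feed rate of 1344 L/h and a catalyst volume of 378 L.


LHSV = volumetric feed rate / catalyst volume
= 1344 L/h / 378 L
= 3.556 h^-1

3.556 h^-1


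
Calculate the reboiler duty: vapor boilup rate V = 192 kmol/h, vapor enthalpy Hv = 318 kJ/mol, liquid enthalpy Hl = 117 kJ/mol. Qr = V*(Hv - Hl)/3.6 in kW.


Qr = 192 * (318 - 117) / 3.6 = 192 * 201 / 3.6 = 10720

10720 kW


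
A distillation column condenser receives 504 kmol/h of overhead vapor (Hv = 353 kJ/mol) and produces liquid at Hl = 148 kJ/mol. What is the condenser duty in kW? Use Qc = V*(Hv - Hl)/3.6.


Qc = 504 * (353 - 148) / 3.6 = 504 * 205 / 3.6 = 28700

28700 kW


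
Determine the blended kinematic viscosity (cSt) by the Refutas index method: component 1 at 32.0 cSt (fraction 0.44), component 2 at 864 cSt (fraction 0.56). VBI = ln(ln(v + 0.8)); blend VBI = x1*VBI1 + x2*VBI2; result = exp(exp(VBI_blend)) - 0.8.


Refutas method: VBN_i = 14.534*ln(ln(visc_i + 0.8)) + 10.975, blended linearly by mass fraction; since VBN is linear in VBI_i = ln(ln(visc_i + 0.8)) and the fractions sum to 1, blend VBI directly: visc = exp(exp(VBI_blend)) - 0.8
VBI_1 = ln(ln(32.0 + 0.8)) = 1.25002
VBI_2 = ln(ln(864 + 0.8)) = 1.91139
VBI_blend = 0.44 * 1.25002 + 0.56 * 1.91139 = 1.62039
visc_blend = exp(exp(1.62039)) - 0.8 = 156.0

156.0 cSt


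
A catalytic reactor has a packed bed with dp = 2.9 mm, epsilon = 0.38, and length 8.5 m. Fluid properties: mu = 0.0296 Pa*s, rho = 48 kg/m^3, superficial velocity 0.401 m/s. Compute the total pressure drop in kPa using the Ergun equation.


dp = 2.9 mm = 0.0029 m
Viscous term = 150*0.0296*0.401*(1-0.38)^2 / (0.0029^2*0.38^3) = 1483080
Inertial term = 1.75*48*0.401^2*(1-0.38) / (0.0029*0.38^3) = 52627.3
dP/L = 1483080 + 52627.3 = 1535710 Pa/m
dP = 1535710 * 8.5 / 1000 = 13050 kPa

13050 kPa


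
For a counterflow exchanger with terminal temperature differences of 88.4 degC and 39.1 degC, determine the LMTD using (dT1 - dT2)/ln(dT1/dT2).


LMTD = (dT1 - dT2) / ln(dT1/dT2)
= (88.4 - 39.1) / ln(88.4 / 39.1) = 49.3 / 0.81575 = 60.44

60.44 degC


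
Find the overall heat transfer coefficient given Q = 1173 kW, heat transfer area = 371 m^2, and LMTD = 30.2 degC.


From Q = U*A*LMTD, U = Q / (A * LMTD)
U = 1173 / (371 * 30.2) = 1173 / 11204.2 = 0.1047

0.1047 kW/(m^2*K)


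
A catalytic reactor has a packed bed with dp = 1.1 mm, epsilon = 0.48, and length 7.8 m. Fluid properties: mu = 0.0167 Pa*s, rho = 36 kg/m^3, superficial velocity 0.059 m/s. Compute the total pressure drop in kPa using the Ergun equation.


dp = 1.1 mm = 0.0011 m
Viscous term = 150*0.0167*0.059*(1-0.48)^2 / (0.0011^2*0.48^3) = 298646
Inertial term = 1.75*36*0.059^2*(1-0.48) / (0.0011*0.48^3) = 937.414
dP/L = 298646 + 937.414 = 299583 Pa/m
dP = 299583 * 7.8 / 1000 = 2337 kPa

2337 kPa


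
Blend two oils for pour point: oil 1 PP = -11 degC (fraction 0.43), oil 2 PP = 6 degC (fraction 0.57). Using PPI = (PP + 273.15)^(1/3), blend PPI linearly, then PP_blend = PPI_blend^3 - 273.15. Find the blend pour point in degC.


PPI_1 = (-11 + 273.15)^(1/3) = 6.400049
PPI_2 = (6 + 273.15)^(1/3) = 6.535506
PPI_blend = 0.43 * 6.400049 + 0.57 * 6.535506 = 6.477259
PP_blend = 6.477259^3 - 273.15 = 271.7527 - 273.15 = -1.4

-1.4 degC


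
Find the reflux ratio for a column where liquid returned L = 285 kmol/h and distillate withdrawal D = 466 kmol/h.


Reflux ratio definition: R = L / D (liquid returned / distillate withdrawn)
L = 285 kmol/h, D = 466 kmol/h
R = 285 / 466 = 0.6116

0.6116


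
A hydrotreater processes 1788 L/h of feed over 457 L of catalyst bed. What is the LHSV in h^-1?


LHSV = volumetric feed rate / catalyst volume
= 1788 L/h / 457 L
= 3.912 h^-1

3.912 h^-1


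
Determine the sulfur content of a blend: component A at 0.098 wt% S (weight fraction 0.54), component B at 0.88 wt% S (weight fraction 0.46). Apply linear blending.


Linear sulfur blending: S_blend = x1*S1 + x2*S2
Contribution 1: 0.54 * 0.098 = 0.05292 wt%
Contribution 2: 0.46 * 0.88 = 0.4048 wt%
S_blend = 0.05292 + 0.4048 = 0.45772

0.45772 wt%


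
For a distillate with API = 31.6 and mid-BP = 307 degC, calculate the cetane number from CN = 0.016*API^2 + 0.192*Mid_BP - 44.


CN = 0.016 * 31.6^2 + 0.192 * 307 - 44
CN = 15.97696 + 58.944 - 44 = 30.92096

30.92096


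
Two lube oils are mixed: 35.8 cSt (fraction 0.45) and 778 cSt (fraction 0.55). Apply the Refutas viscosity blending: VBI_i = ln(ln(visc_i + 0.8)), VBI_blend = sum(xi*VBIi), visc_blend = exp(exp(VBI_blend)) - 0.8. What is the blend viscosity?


Refutas method: VBN_i = 14.534*ln(ln(visc_i + 0.8)) + 10.975, blended linearly by mass fraction; since VBN is linear in VBI_i = ln(ln(visc_i + 0.8)) and the fractions sum to 1, blend VBI directly: visc = exp(exp(VBI_blend)) - 0.8
VBI_1 = ln(ln(35.8 + 0.8)) = 1.28095
VBI_2 = ln(ln(778 + 0.8)) = 1.89578
VBI_blend = 0.45 * 1.28095 + 0.55 * 1.89578 = 1.61911
visc_blend = exp(exp(1.61911)) - 0.8 = 155.0

155.0 cSt


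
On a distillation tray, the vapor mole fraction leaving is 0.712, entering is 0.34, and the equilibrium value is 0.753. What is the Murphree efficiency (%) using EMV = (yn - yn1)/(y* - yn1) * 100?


Murphree vapor efficiency: EMV = (y_n - y_(n-1)) / (y*_n - y_(n-1)) * 100
EMV = (0.712 - 0.34) / (0.753 - 0.34) * 100 = 0.372 / 0.413 * 100 = 90.07

90.07 %


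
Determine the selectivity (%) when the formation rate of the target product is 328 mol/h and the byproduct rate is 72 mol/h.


Selectivity = desired / (desired + undesired) * 100
Total products = 328 + 72 = 400 mol/h
S = 328 / 400 * 100
= 0.8200 * 100
= 82.00 %

82.00 %


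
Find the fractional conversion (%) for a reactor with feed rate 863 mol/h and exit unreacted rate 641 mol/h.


X = (F_in - F_out) / F_in * 100
Moles reacted = 863 - 641 = 222
X = 222 / 863 * 100
= 0.2572 * 100
= 25.72 %

25.72 %


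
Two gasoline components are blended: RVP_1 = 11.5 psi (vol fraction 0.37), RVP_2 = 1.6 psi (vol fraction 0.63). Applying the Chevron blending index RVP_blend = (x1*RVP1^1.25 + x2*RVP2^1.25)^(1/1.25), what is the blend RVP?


Chevron index: RVP_blend = (sum xi*RVPi^1.25)^(1/1.25)
RVP^1.25 terms: 0.37 * 11.5^1.25 + 0.63 * 1.6^1.25 = 8.96931
RVP_blend = 8.96931^(1/1.25) = 5.784

5.784 psi


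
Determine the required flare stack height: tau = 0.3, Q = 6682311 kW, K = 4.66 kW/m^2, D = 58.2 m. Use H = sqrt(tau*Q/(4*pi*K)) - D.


tau*Q/(4*pi*K) = 0.3 * 6682311 / (4 * pi * 4.66) = 34233.6
sqrt(34233.6) = 185.023
H = 185.023 - 58.2 = 126.8

126.8 m


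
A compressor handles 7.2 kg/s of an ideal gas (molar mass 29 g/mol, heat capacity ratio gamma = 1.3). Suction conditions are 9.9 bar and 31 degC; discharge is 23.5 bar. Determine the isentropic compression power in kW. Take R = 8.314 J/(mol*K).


Isentropic work: W = m*(gamma/(gamma-1))*(R*T1/MW)*((P2/P1)^((gamma-1)/gamma) - 1)
T1 = 31 + 273.15 = 304.15 K
Pressure ratio = 23.5 / 9.9 = 2.37374
Exponent = (1.3 - 1)/1.3 = 0.230769
(P2/P1)^exp - 1 = 2.37374^0.230769 - 1 = 0.220783
W = 7.2 * 1.3 / 0.3 * 8.314 * 304.15 / 29 * 0.220783 = 600.6

600.6 kW


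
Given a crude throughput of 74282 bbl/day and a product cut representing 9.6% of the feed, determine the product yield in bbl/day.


Crude throughput = 74282 bbl/day
Fraction yield = 9.6%
yield = throughput * fraction / 100
yield = 74282 * 9.6 / 100 = 7131.072

7131.072 bbl/day


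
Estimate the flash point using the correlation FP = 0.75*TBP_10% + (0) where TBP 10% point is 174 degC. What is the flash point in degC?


FP = 0.75 * 174 + (0) = 130.5

130.5 degC


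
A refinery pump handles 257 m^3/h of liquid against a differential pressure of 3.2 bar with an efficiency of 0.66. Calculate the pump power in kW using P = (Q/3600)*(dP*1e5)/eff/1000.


Q = 257 / 3600 = 0.0713889 m^3/s
P = 0.0713889 * (3.2 * 1e5) / 0.66 / 1000 = 34.61

34.61 kW


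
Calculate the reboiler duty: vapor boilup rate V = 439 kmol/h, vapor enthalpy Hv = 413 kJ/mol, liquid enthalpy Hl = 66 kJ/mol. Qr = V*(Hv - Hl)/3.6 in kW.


Qr = 439 * (413 - 66) / 3.6 = 439 * 347 / 3.6 = 42310

42310 kW


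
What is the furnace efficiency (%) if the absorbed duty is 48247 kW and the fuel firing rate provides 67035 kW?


Furnace efficiency = Q_absorbed / Q_fuel * 100
= 48247 / 67035 * 100 = 71.97

71.97 %


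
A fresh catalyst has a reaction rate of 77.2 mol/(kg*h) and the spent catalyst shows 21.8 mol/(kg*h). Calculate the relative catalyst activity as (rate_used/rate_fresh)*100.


Activity (%) = (rate_used / rate_fresh) * 100
rate_used = 21.8, rate_fresh = 77.2
= (21.8 / 77.2) * 100
= 0.2824 * 100 = 28.24

28.24 %


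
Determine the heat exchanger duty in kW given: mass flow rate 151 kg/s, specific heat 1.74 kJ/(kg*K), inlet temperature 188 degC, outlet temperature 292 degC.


Q = m_dot * cp * delta_T
delta_T = 292 - 188 = 104 K
Q = 151 * 1.74 * 104
= 262.74 * 104
= 27324.96 kW

27324.96 kW


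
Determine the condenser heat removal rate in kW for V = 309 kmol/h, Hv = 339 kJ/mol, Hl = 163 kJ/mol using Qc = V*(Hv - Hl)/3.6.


Qc = 309 * (339 - 163) / 3.6 = 309 * 176 / 3.6 = 15110

15110 kW


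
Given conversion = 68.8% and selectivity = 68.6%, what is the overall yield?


Overall yield = conversion (%) * selectivity (%) / 100
Conversion = 68.8%, Selectivity = 68.6%
Y = 68.8 * 68.6 / 100
= 47.1968 %

47.1968 %


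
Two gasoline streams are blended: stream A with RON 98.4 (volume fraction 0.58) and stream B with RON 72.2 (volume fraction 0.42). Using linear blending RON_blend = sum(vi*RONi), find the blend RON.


Linear blending: RON_blend = sum(vi * RONi)
Contribution 1: 0.58 * 98.4 = 57.072
Contribution 2: 0.42 * 72.2 = 30.324
RON_blend = 57.072 + 30.324 = 87.396

87.396


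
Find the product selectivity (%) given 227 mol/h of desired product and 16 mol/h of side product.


Selectivity = desired / (desired + undesired) * 100
Total products = 227 + 16 = 243 mol/h
S = 227 / 243 * 100
= 0.9342 * 100
= 93.42 %

93.42 %


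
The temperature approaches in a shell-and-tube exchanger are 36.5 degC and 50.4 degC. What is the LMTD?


LMTD = (dT1 - dT2) / ln(dT1/dT2)
= (36.5 - 50.4) / ln(36.5 / 50.4) = -13.9 / -0.322679 = 43.08

43.08 degC
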